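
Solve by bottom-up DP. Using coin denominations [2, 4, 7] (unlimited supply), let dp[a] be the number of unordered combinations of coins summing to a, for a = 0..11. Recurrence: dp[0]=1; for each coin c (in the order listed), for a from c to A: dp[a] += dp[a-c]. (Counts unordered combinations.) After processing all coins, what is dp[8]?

after  coin     0     1     2     3     4     5     6     7     8     9    10    11
          2     1     0     1     0     1     0     1     0     1     0     1     0
          4     1     0     1     0     2     0     2     0     3     0     3     0
          7     1     0     1     0     2     0     2     1     3     1     3     2

3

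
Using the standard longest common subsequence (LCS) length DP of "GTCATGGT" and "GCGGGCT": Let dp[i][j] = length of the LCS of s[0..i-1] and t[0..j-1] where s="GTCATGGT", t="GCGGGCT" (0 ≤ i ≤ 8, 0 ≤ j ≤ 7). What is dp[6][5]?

3

   ''  G  C  G  G  G  C  T
''  0  0  0  0  0  0  0  0
 G  0  1  1  1  1  1  1  1
 T  0  1  1  1  1  1  1  2
 C  0  1  2  2  2  2  2  2
 A  0  1  2  2  2  2  2  2
 T  0  1  2  2  2  2  2  3
 G  0  1  2  3  3  3  3  3
 G  0  1  2  3  4  4  4  4
 T  0  1  2  3  4  4  4  5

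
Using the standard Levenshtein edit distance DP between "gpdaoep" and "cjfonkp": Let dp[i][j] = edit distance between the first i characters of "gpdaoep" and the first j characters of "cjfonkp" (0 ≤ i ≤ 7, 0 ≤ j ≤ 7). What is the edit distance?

   ''  c  j  f  o  n  k  p
''  0  1  2  3  4  5  6  7
 g  1  1  2  3  4  5  6  7
 p  2  2  2  3  4  5  6  6
 d  3  3  3  3  4  5  6  7
 a  4  4  4  4  4  5  6  7
 o  5  5  5  5  4  5  6  7
 e  6  6  6  6  5  5  6  7
 p  7  7  7  7  6  6  6  6

6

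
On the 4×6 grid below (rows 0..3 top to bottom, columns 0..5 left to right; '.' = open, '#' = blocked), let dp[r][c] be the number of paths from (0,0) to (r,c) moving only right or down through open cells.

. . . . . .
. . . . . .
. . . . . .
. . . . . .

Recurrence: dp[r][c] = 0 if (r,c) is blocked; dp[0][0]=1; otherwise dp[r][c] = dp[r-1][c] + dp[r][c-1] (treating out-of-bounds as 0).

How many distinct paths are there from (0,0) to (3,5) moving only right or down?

56

r\c   0   1   2   3   4   5
  0   1   1   1   1   1   1
  1   1   2   3   4   5   6
  2   1   3   6  10  15  21
  3   1   4  10  20  35  56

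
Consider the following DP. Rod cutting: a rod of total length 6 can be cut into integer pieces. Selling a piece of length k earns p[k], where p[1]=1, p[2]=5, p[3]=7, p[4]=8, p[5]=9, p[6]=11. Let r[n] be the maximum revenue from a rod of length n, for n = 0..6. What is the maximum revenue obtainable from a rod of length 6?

15

   n    0    1    2    3    4    5    6
r[n]    0    1    5    7   10   12   15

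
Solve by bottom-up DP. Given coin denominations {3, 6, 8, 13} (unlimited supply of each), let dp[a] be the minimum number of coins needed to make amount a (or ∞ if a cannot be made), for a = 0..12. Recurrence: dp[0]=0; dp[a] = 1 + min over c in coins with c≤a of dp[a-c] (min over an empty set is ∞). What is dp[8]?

1

 a  0  1  2  3  4  5  6  7  8  9 10 11 12
dp  0  -  -  1  -  -  1  -  1  2  -  2  2
(- denotes ∞ / unreachable)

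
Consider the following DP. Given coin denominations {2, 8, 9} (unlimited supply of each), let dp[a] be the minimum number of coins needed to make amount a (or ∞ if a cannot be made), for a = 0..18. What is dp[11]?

2

 a  0  1  2  3  4  5  6  7  8  9 10 11 12 13 14 15 16 17 18
dp  0  -  1  -  2  -  3  -  1  1  2  2  3  3  4  4  2  2  2
(- denotes ∞ / unreachable)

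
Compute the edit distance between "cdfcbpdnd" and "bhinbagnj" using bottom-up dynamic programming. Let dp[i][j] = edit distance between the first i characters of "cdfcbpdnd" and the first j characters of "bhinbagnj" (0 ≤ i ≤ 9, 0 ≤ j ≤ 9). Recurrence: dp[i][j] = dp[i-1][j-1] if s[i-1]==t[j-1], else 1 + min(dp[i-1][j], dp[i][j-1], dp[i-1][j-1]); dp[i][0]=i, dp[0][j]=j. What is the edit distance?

   ''  b  h  i  n  b  a  g  n  j
''  0  1  2  3  4  5  6  7  8  9
 c  1  1  2  3  4  5  6  7  8  9
 d  2  2  2  3  4  5  6  7  8  9
 f  3  3  3  3  4  5  6  7  8  9
 c  4  4  4  4  4  5  6  7  8  9
 b  5  4  5  5  5  4  5  6  7  8
 p  6  5  5  6  6  5  5  6  7  8
 d  7  6  6  6  7  6  6  6  7  8
 n  8  7  7  7  6  7  7  7  6  7
 d  9  8  8  8  7  7  8  8  7  7

7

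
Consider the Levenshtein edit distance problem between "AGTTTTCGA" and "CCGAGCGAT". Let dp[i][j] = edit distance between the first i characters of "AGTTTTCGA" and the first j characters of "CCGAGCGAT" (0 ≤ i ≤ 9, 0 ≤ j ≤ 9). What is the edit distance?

7

   ''  C  C  G  A  G  C  G  A  T
''  0  1  2  3  4  5  6  7  8  9
 A  1  1  2  3  3  4  5  6  7  8
 G  2  2  2  2  3  3  4  5  6  7
 T  3  3  3  3  3  4  4  5  6  6
 T  4  4  4  4  4  4  5  5  6  6
 T  5  5  5  5  5  5  5  6  6  6
 T  6  6  6  6  6  6  6  6  7  6
 C  7  6  6  7  7  7  6  7  7  7
 G  8  7  7  6  7  7  7  6  7  8
 A  9  8  8  7  6  7  8  7  6  7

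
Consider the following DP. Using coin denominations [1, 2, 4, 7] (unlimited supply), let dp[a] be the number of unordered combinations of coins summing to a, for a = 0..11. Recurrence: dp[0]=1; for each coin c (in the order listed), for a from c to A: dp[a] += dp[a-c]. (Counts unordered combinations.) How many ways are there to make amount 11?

after  coin     0     1     2     3     4     5     6     7     8     9    10    11
          1     1     1     1     1     1     1     1     1     1     1     1     1
          2     1     1     2     2     3     3     4     4     5     5     6     6
          4     1     1     2     2     4     4     6     6     9     9    12    12
          7     1     1     2     2     4     4     6     7    10    11    14    16

16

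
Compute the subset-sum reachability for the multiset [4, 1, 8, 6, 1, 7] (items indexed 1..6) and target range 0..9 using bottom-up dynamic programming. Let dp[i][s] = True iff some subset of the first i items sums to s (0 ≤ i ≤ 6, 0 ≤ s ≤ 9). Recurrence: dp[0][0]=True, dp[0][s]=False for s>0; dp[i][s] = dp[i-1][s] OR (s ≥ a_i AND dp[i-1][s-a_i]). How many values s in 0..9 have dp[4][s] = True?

i\s   0   1   2   3   4   5   6   7   8   9
  0   T   F   F   F   F   F   F   F   F   F
  1   T   F   F   F   T   F   F   F   F   F
  2   T   T   F   F   T   T   F   F   F   F
  3   T   T   F   F   T   T   F   F   T   T
  4   T   T   F   F   T   T   T   T   T   T
  5   T   T   T   F   T   T   T   T   T   T
  6   T   T   T   F   T   T   T   T   T   T

8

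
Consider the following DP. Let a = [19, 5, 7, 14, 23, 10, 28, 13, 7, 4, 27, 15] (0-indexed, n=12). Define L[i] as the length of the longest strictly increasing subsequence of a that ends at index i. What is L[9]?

   i    0    1    2    3    4    5    6    7    8    9   10   11
a[i]   19    5    7   14   23   10   28   13    7    4   27   15
L[i]    1    1    2    3    4    3    5    4    2    1    5    5

1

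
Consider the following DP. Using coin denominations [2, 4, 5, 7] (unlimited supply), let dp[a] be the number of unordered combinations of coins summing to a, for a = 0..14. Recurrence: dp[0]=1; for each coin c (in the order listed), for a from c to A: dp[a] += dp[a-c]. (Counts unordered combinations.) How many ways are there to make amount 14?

after  coin     0     1     2     3     4     5     6     7     8     9    10    11    12    13    14
          2     1     0     1     0     1     0     1     0     1     0     1     0     1     0     1
          4     1     0     1     0     2     0     2     0     3     0     3     0     4     0     4
          5     1     0     1     0     2     1     2     1     3     2     4     2     5     3     6
          7     1     0     1     0     2     1     2     2     3     3     4     4     6     5     8

8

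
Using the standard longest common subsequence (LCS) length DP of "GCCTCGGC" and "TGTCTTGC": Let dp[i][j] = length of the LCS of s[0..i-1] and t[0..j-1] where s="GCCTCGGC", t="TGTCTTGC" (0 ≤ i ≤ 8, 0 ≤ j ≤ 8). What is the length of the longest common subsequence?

5

   ''  T  G  T  C  T  T  G  C
''  0  0  0  0  0  0  0  0  0
 G  0  0  1  1  1  1  1  1  1
 C  0  0  1  1  2  2  2  2  2
 C  0  0  1  1  2  2  2  2  3
 T  0  1  1  2  2  3  3  3  3
 C  0  1  1  2  3  3  3  3  4
 G  0  1  2  2  3  3  3  4  4
 G  0  1  2  2  3  3  3  4  4
 C  0  1  2  2  3  3  3  4  5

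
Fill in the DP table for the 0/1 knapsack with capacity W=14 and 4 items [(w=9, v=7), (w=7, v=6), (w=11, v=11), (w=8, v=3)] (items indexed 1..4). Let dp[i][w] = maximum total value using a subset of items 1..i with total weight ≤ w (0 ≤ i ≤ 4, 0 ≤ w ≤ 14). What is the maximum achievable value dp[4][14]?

11

i\w   0   1   2   3   4   5   6   7   8   9  10  11  12  13  14
  0   0   0   0   0   0   0   0   0   0   0   0   0   0   0   0
  1   0   0   0   0   0   0   0   0   0   7   7   7   7   7   7
  2   0   0   0   0   0   0   0   6   6   7   7   7   7   7   7
  3   0   0   0   0   0   0   0   6   6   7   7  11  11  11  11
  4   0   0   0   0   0   0   0   6   6   7   7  11  11  11  11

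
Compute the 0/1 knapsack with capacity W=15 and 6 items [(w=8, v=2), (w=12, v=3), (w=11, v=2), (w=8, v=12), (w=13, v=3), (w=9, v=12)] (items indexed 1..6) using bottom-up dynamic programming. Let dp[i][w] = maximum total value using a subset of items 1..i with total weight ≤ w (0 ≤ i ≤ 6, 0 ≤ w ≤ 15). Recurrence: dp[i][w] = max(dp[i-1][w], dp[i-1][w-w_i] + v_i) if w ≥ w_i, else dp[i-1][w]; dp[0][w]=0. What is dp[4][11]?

i\w   0   1   2   3   4   5   6   7   8   9  10  11  12  13  14  15
  0   0   0   0   0   0   0   0   0   0   0   0   0   0   0   0   0
  1   0   0   0   0   0   0   0   0   2   2   2   2   2   2   2   2
  2   0   0   0   0   0   0   0   0   2   2   2   2   3   3   3   3
  3   0   0   0   0   0   0   0   0   2   2   2   2   3   3   3   3
  4   0   0   0   0   0   0   0   0  12  12  12  12  12  12  12  12
  5   0   0   0   0   0   0   0   0  12  12  12  12  12  12  12  12
  6   0   0   0   0   0   0   0   0  12  12  12  12  12  12  12  12

12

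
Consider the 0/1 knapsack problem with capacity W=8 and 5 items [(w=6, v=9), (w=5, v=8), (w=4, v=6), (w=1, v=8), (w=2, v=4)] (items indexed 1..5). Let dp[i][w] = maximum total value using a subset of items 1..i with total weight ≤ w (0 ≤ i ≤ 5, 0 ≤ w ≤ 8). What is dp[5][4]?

i\w   0   1   2   3   4   5   6   7   8
  0   0   0   0   0   0   0   0   0   0
  1   0   0   0   0   0   0   9   9   9
  2   0   0   0   0   0   8   9   9   9
  3   0   0   0   0   6   8   9   9   9
  4   0   8   8   8   8  14  16  17  17
  5   0   8   8  12  12  14  16  18  20

12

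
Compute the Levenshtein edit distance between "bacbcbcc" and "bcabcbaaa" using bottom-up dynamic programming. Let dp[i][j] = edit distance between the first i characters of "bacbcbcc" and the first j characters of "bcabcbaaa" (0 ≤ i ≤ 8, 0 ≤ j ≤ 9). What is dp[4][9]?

5

   ''  b  c  a  b  c  b  a  a  a
''  0  1  2  3  4  5  6  7  8  9
 b  1  0  1  2  3  4  5  6  7  8
 a  2  1  1  1  2  3  4  5  6  7
 c  3  2  1  2  2  2  3  4  5  6
 b  4  3  2  2  2  3  2  3  4  5
 c  5  4  3  3  3  2  3  3  4  5
 b  6  5  4  4  3  3  2  3  4  5
 c  7  6  5  5  4  3  3  3  4  5
 c  8  7  6  6  5  4  4  4  4  5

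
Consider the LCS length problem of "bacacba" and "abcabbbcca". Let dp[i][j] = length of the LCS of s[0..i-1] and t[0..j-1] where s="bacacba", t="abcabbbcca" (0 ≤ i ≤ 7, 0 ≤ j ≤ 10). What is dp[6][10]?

4

   ''  a  b  c  a  b  b  b  c  c  a
''  0  0  0  0  0  0  0  0  0  0  0
 b  0  0  1  1  1  1  1  1  1  1  1
 a  0  1  1  1  2  2  2  2  2  2  2
 c  0  1  1  2  2  2  2  2  3  3  3
 a  0  1  1  2  3  3  3  3  3  3  4
 c  0  1  1  2  3  3  3  3  4  4  4
 b  0  1  2  2  3  4  4  4  4  4  4
 a  0  1  2  2  3  4  4  4  4  4  5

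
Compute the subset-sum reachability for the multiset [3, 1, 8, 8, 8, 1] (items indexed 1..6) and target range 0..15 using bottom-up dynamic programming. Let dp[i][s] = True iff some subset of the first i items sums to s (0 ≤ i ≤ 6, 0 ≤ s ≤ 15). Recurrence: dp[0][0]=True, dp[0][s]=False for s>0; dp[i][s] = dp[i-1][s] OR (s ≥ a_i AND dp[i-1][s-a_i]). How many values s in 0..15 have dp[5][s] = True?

8

i\s   0   1   2   3   4   5   6   7   8   9  10  11  12  13  14  15
  0   T   F   F   F   F   F   F   F   F   F   F   F   F   F   F   F
  1   T   F   F   T   F   F   F   F   F   F   F   F   F   F   F   F
  2   T   T   F   T   T   F   F   F   F   F   F   F   F   F   F   F
  3   T   T   F   T   T   F   F   F   T   T   F   T   T   F   F   F
  4   T   T   F   T   T   F   F   F   T   T   F   T   T   F   F   F
  5   T   T   F   T   T   F   F   F   T   T   F   T   T   F   F   F
  6   T   T   T   T   T   T   F   F   T   T   T   T   T   T   F   F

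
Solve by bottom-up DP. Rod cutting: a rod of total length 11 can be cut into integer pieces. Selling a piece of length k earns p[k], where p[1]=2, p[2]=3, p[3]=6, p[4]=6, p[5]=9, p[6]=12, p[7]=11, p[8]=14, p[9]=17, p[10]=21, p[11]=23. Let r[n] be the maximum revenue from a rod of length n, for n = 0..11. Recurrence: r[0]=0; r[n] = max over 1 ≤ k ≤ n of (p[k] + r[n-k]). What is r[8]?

   n    0    1    2    3    4    5    6    7    8    9   10   11
r[n]    0    2    4    6    8   10   12   14   16   18   21   23

16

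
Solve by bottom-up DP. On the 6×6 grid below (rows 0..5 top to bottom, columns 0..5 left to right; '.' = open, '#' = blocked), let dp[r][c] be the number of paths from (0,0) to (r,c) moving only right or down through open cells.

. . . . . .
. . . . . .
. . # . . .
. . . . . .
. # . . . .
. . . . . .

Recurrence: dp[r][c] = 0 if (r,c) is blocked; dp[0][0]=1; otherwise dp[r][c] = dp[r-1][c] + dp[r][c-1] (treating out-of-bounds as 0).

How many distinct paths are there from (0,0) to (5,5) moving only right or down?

r\c   0   1   2   3   4   5
  0   1   1   1   1   1   1
  1   1   2   3   4   5   6
  2   1   3   0   4   9  15
  3   1   4   4   8  17  32
  4   1   0   4  12  29  61
  5   1   1   5  17  46 107

107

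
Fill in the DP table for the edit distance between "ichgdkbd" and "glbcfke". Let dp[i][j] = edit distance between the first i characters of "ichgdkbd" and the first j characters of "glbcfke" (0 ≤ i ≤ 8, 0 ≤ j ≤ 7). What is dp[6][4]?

6

   ''  g  l  b  c  f  k  e
''  0  1  2  3  4  5  6  7
 i  1  1  2  3  4  5  6  7
 c  2  2  2  3  3  4  5  6
 h  3  3  3  3  4  4  5  6
 g  4  3  4  4  4  5  5  6
 d  5  4  4  5  5  5  6  6
 k  6  5  5  5  6  6  5  6
 b  7  6  6  5  6  7  6  6
 d  8  7  7  6  6  7  7  7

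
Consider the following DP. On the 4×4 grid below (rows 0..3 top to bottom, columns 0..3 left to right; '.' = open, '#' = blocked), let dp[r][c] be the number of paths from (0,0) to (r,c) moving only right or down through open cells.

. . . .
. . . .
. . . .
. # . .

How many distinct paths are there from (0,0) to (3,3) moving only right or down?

r\c   0   1   2   3
  0   1   1   1   1
  1   1   2   3   4
  2   1   3   6  10
  3   1   0   6  16

16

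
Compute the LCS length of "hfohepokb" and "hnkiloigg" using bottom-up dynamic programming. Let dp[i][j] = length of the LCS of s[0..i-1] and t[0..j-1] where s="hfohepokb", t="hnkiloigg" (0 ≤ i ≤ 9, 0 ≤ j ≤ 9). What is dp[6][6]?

2

   ''  h  n  k  i  l  o  i  g  g
''  0  0  0  0  0  0  0  0  0  0
 h  0  1  1  1  1  1  1  1  1  1
 f  0  1  1  1  1  1  1  1  1  1
 o  0  1  1  1  1  1  2  2  2  2
 h  0  1  1  1  1  1  2  2  2  2
 e  0  1  1  1  1  1  2  2  2  2
 p  0  1  1  1  1  1  2  2  2  2
 o  0  1  1  1  1  1  2  2  2  2
 k  0  1  1  2  2  2  2  2  2  2
 b  0  1  1  2  2  2  2  2  2  2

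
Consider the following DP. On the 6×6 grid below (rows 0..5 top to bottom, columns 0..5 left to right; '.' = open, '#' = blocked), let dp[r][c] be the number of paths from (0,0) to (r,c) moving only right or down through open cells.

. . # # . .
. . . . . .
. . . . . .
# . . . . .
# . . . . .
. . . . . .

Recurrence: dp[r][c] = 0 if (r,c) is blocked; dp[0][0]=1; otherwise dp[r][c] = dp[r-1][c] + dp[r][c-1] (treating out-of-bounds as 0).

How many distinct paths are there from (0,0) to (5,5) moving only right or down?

r\c   0   1   2   3   4   5
  0   1   1   0   0   0   0
  1   1   2   2   2   2   2
  2   1   3   5   7   9  11
  3   0   3   8  15  24  35
  4   0   3  11  26  50  85
  5   0   3  14  40  90 175

175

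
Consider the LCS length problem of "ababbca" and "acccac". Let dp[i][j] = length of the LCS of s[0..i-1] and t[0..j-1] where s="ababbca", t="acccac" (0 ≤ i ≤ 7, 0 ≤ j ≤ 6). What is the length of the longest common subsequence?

3

   ''  a  c  c  c  a  c
''  0  0  0  0  0  0  0
 a  0  1  1  1  1  1  1
 b  0  1  1  1  1  1  1
 a  0  1  1  1  1  2  2
 b  0  1  1  1  1  2  2
 b  0  1  1  1  1  2  2
 c  0  1  2  2  2  2  3
 a  0  1  2  2  2  3  3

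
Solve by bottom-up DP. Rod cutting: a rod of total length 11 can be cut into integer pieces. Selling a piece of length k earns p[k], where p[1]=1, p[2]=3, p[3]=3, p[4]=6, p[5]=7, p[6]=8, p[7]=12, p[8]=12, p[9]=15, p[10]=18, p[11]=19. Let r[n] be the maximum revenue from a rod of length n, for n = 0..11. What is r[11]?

   n    0    1    2    3    4    5    6    7    8    9   10   11
r[n]    0    1    3    4    6    7    9   12   13   15   18   19

19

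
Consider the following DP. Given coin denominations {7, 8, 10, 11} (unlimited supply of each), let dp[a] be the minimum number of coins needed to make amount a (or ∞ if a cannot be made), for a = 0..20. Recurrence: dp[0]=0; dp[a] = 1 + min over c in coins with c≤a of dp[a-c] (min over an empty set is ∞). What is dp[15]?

 a  0  1  2  3  4  5  6  7  8  9 10 11 12 13 14 15 16 17 18 19 20
dp  0  -  -  -  -  -  -  1  1  -  1  1  -  -  2  2  2  2  2  2  2
(- denotes ∞ / unreachable)

2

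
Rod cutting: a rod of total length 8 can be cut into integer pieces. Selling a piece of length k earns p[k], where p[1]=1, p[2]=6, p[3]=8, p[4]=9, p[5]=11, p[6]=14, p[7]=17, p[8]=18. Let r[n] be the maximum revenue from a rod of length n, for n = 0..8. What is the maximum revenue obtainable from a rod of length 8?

24

   n    0    1    2    3    4    5    6    7    8
r[n]    0    1    6    8   12   14   18   20   24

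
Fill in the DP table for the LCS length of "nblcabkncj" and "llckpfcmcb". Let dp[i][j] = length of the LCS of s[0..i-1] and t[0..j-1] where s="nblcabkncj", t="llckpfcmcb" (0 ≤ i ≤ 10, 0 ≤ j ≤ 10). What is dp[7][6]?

   ''  l  l  c  k  p  f  c  m  c  b
''  0  0  0  0  0  0  0  0  0  0  0
 n  0  0  0  0  0  0  0  0  0  0  0
 b  0  0  0  0  0  0  0  0  0  0  1
 l  0  1  1  1  1  1  1  1  1  1  1
 c  0  1  1  2  2  2  2  2  2  2  2
 a  0  1  1  2  2  2  2  2  2  2  2
 b  0  1  1  2  2  2  2  2  2  2  3
 k  0  1  1  2  3  3  3  3  3  3  3
 n  0  1  1  2  3  3  3  3  3  3  3
 c  0  1  1  2  3  3  3  4  4  4  4
 j  0  1  1  2  3  3  3  4  4  4  4

3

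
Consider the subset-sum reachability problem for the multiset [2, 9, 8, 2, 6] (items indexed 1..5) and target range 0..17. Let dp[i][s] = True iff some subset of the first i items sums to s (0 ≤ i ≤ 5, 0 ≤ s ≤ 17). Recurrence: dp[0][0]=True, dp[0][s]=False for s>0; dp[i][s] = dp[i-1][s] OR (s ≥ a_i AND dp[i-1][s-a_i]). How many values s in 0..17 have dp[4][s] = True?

10

i\s   0   1   2   3   4   5   6   7   8   9  10  11  12  13  14  15  16  17
  0   T   F   F   F   F   F   F   F   F   F   F   F   F   F   F   F   F   F
  1   T   F   T   F   F   F   F   F   F   F   F   F   F   F   F   F   F   F
  2   T   F   T   F   F   F   F   F   F   T   F   T   F   F   F   F   F   F
  3   T   F   T   F   F   F   F   F   T   T   T   T   F   F   F   F   F   T
  4   T   F   T   F   T   F   F   F   T   T   T   T   T   T   F   F   F   T
  5   T   F   T   F   T   F   T   F   T   T   T   T   T   T   T   T   T   T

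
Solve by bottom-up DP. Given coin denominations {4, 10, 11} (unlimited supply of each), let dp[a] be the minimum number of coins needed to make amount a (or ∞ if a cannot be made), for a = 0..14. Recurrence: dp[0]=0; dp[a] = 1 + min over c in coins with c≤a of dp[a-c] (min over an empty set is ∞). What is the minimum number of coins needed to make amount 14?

2

 a  0  1  2  3  4  5  6  7  8  9 10 11 12 13 14
dp  0  -  -  -  1  -  -  -  2  -  1  1  3  -  2
(- denotes ∞ / unreachable)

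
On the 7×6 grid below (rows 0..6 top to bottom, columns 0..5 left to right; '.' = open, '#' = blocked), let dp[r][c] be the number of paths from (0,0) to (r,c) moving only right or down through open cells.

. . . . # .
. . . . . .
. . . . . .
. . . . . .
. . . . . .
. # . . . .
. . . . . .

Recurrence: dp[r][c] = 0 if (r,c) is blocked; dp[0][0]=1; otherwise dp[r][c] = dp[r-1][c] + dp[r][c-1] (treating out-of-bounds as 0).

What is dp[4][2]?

15

r\c   0   1   2   3   4   5
  0   1   1   1   1   0   0
  1   1   2   3   4   4   4
  2   1   3   6  10  14  18
  3   1   4  10  20  34  52
  4   1   5  15  35  69 121
  5   1   0  15  50 119 240
  6   1   1  16  66 185 425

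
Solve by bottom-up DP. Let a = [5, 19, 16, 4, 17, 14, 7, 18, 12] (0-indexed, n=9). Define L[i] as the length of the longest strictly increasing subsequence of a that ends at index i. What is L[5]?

   i    0    1    2    3    4    5    6    7    8
a[i]    5   19   16    4   17   14    7   18   12
L[i]    1    2    2    1    3    2    2    4    3

2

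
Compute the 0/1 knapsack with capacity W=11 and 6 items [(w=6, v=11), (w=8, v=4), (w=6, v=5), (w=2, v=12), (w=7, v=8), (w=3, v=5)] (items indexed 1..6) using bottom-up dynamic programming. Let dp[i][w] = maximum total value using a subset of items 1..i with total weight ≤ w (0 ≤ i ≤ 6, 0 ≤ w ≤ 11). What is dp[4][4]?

12

i\w   0   1   2   3   4   5   6   7   8   9  10  11
  0   0   0   0   0   0   0   0   0   0   0   0   0
  1   0   0   0   0   0   0  11  11  11  11  11  11
  2   0   0   0   0   0   0  11  11  11  11  11  11
  3   0   0   0   0   0   0  11  11  11  11  11  11
  4   0   0  12  12  12  12  12  12  23  23  23  23
  5   0   0  12  12  12  12  12  12  23  23  23  23
  6   0   0  12  12  12  17  17  17  23  23  23  28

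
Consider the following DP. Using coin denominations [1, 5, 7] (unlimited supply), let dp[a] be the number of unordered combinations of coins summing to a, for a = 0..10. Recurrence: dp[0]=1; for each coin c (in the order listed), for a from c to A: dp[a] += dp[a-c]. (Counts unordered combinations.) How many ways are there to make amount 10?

4

after  coin     0     1     2     3     4     5     6     7     8     9    10
          1     1     1     1     1     1     1     1     1     1     1     1
          5     1     1     1     1     1     2     2     2     2     2     3
          7     1     1     1     1     1     2     2     3     3     3     4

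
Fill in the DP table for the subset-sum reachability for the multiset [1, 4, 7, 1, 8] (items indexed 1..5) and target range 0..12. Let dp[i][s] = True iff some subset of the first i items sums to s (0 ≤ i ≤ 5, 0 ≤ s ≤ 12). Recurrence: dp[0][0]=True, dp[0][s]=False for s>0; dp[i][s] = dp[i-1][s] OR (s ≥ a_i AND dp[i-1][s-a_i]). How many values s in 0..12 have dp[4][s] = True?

11

i\s   0   1   2   3   4   5   6   7   8   9  10  11  12
  0   T   F   F   F   F   F   F   F   F   F   F   F   F
  1   T   T   F   F   F   F   F   F   F   F   F   F   F
  2   T   T   F   F   T   T   F   F   F   F   F   F   F
  3   T   T   F   F   T   T   F   T   T   F   F   T   T
  4   T   T   T   F   T   T   T   T   T   T   F   T   T
  5   T   T   T   F   T   T   T   T   T   T   T   T   T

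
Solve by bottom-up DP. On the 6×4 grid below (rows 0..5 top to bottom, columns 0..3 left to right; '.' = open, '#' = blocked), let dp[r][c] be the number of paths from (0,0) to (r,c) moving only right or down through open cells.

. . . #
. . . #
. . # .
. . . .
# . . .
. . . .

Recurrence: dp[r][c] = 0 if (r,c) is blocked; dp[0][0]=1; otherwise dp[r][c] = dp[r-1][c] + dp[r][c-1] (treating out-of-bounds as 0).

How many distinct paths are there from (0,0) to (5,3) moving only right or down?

r\c   0   1   2   3
  0   1   1   1   0
  1   1   2   3   0
  2   1   3   0   0
  3   1   4   4   4
  4   0   4   8  12
  5   0   4  12  24

24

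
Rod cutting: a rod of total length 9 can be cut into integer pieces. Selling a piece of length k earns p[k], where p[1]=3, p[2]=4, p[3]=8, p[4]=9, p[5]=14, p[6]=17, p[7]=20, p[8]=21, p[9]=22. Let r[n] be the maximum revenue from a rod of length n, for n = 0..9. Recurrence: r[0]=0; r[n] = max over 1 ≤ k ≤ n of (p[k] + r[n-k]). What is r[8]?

24

   n    0    1    2    3    4    5    6    7    8    9
r[n]    0    3    6    9   12   15   18   21   24   27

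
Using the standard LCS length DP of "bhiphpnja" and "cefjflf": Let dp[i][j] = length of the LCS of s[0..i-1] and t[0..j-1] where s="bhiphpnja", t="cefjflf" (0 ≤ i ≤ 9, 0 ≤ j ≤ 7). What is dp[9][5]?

   ''  c  e  f  j  f  l  f
''  0  0  0  0  0  0  0  0
 b  0  0  0  0  0  0  0  0
 h  0  0  0  0  0  0  0  0
 i  0  0  0  0  0  0  0  0
 p  0  0  0  0  0  0  0  0
 h  0  0  0  0  0  0  0  0
 p  0  0  0  0  0  0  0  0
 n  0  0  0  0  0  0  0  0
 j  0  0  0  0  1  1  1  1
 a  0  0  0  0  1  1  1  1

1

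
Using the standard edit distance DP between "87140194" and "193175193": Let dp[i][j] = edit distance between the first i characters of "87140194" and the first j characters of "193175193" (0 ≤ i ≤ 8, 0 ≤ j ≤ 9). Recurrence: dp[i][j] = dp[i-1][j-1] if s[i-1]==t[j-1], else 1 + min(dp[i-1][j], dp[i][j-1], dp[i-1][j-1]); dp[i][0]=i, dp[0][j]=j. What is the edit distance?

6

   ''  1  9  3  1  7  5  1  9  3
''  0  1  2  3  4  5  6  7  8  9
 8  1  1  2  3  4  5  6  7  8  9
 7  2  2  2  3  4  4  5  6  7  8
 1  3  2  3  3  3  4  5  5  6  7
 4  4  3  3  4  4  4  5  6  6  7
 0  5  4  4  4  5  5  5  6  7  7
 1  6  5  5  5  4  5  6  5  6  7
 9  7  6  5  6  5  5  6  6  5  6
 4  8  7  6  6  6  6  6  7  6  6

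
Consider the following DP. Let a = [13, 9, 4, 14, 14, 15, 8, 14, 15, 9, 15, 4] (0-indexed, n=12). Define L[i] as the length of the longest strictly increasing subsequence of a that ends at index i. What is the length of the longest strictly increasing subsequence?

4

   i    0    1    2    3    4    5    6    7    8    9   10   11
a[i]   13    9    4   14   14   15    8   14   15    9   15    4
L[i]    1    1    1    2    2    3    2    3    4    3    4    1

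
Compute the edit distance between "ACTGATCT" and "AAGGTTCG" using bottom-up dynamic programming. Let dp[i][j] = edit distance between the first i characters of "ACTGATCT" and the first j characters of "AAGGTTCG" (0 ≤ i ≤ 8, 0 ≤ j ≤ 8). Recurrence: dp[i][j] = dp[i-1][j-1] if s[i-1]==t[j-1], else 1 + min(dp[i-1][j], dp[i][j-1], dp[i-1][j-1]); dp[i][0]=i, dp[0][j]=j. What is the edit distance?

4

   ''  A  A  G  G  T  T  C  G
''  0  1  2  3  4  5  6  7  8
 A  1  0  1  2  3  4  5  6  7
 C  2  1  1  2  3  4  5  5  6
 T  3  2  2  2  3  3  4  5  6
 G  4  3  3  2  2  3  4  5  5
 A  5  4  3  3  3  3  4  5  6
 T  6  5  4  4  4  3  3  4  5
 C  7  6  5  5  5  4  4  3  4
 T  8  7  6  6  6  5  4  4  4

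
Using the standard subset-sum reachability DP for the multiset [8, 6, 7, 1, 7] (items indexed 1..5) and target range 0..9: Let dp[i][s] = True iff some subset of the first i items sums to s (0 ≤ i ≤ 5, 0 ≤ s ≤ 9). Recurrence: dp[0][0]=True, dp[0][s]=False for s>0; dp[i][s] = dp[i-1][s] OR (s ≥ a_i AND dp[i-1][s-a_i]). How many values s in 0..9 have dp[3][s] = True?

4

i\s   0   1   2   3   4   5   6   7   8   9
  0   T   F   F   F   F   F   F   F   F   F
  1   T   F   F   F   F   F   F   F   T   F
  2   T   F   F   F   F   F   T   F   T   F
  3   T   F   F   F   F   F   T   T   T   F
  4   T   T   F   F   F   F   T   T   T   T
  5   T   T   F   F   F   F   T   T   T   T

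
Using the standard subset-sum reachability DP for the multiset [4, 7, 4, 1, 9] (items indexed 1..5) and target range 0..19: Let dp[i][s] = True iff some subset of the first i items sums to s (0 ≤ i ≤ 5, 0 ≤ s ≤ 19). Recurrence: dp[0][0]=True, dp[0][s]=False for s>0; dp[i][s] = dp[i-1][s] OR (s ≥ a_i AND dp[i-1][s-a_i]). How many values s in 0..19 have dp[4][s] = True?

11

i\s   0   1   2   3   4   5   6   7   8   9  10  11  12  13  14  15  16  17  18  19
  0   T   F   F   F   F   F   F   F   F   F   F   F   F   F   F   F   F   F   F   F
  1   T   F   F   F   T   F   F   F   F   F   F   F   F   F   F   F   F   F   F   F
  2   T   F   F   F   T   F   F   T   F   F   F   T   F   F   F   F   F   F   F   F
  3   T   F   F   F   T   F   F   T   T   F   F   T   F   F   F   T   F   F   F   F
  4   T   T   F   F   T   T   F   T   T   T   F   T   T   F   F   T   T   F   F   F
  5   T   T   F   F   T   T   F   T   T   T   T   T   T   T   T   T   T   T   T   F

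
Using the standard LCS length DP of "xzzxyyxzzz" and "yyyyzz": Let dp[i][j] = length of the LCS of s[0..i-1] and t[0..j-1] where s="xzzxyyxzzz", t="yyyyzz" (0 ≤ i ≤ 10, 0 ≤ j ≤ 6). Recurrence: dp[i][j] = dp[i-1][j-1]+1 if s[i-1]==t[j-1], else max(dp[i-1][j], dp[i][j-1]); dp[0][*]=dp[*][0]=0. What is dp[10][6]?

   ''  y  y  y  y  z  z
''  0  0  0  0  0  0  0
 x  0  0  0  0  0  0  0
 z  0  0  0  0  0  1  1
 z  0  0  0  0  0  1  2
 x  0  0  0  0  0  1  2
 y  0  1  1  1  1  1  2
 y  0  1  2  2  2  2  2
 x  0  1  2  2  2  2  2
 z  0  1  2  2  2  3  3
 z  0  1  2  2  2  3  4
 z  0  1  2  2  2  3  4

4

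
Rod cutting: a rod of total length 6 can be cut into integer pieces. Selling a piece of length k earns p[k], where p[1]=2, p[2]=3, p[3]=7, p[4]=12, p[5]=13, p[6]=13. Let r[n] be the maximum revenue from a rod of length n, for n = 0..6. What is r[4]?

12

   n    0    1    2    3    4    5    6
r[n]    0    2    4    7   12   14   16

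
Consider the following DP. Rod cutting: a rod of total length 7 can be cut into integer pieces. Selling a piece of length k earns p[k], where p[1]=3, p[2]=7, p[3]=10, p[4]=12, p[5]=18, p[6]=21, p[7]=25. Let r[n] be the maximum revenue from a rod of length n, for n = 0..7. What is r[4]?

   n    0    1    2    3    4    5    6    7
r[n]    0    3    7   10   14   18   21   25

14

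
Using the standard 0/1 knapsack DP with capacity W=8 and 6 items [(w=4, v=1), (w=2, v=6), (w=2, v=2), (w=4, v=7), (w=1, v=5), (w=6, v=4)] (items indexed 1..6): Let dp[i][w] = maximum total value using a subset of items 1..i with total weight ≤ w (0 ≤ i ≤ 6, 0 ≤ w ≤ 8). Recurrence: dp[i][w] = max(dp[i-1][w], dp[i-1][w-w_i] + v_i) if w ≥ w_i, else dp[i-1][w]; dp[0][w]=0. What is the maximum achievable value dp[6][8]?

i\w   0   1   2   3   4   5   6   7   8
  0   0   0   0   0   0   0   0   0   0
  1   0   0   0   0   1   1   1   1   1
  2   0   0   6   6   6   6   7   7   7
  3   0   0   6   6   8   8   8   8   9
  4   0   0   6   6   8   8  13  13  15
  5   0   5   6  11  11  13  13  18  18
  6   0   5   6  11  11  13  13  18  18

18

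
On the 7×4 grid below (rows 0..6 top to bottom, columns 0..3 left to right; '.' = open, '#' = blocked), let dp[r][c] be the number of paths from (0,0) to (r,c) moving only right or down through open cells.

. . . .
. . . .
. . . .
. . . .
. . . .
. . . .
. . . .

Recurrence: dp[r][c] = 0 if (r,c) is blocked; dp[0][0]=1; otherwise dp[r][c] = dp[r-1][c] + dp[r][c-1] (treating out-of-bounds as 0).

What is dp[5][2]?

21

r\c   0   1   2   3
  0   1   1   1   1
  1   1   2   3   4
  2   1   3   6  10
  3   1   4  10  20
  4   1   5  15  35
  5   1   6  21  56
  6   1   7  28  84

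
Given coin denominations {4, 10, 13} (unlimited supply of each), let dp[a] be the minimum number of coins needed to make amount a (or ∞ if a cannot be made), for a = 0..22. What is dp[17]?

2

 a  0  1  2  3  4  5  6  7  8  9 10 11 12 13 14 15 16 17 18 19 20 21 22
dp  0  -  -  -  1  -  -  -  2  -  1  -  3  1  2  -  4  2  3  -  2  3  4
(- denotes ∞ / unreachable)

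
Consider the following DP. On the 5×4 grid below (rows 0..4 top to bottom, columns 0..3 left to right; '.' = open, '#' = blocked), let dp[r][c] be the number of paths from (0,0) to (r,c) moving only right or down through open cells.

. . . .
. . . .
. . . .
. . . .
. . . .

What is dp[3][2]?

10

r\c   0   1   2   3
  0   1   1   1   1
  1   1   2   3   4
  2   1   3   6  10
  3   1   4  10  20
  4   1   5  15  35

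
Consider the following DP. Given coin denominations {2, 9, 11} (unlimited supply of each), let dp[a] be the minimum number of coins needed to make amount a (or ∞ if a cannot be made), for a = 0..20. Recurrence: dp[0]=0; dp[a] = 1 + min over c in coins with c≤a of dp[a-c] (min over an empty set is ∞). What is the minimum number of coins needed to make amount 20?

2

 a  0  1  2  3  4  5  6  7  8  9 10 11 12 13 14 15 16 17 18 19 20
dp  0  -  1  -  2  -  3  -  4  1  5  1  6  2  7  3  8  4  2  5  2
(- denotes ∞ / unreachable)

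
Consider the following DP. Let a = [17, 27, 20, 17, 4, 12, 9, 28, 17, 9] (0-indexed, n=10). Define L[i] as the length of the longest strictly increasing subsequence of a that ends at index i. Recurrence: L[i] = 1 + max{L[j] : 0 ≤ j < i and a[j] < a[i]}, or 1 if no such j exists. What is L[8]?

3

   i    0    1    2    3    4    5    6    7    8    9
a[i]   17   27   20   17    4   12    9   28   17    9
L[i]    1    2    2    1    1    2    2    3    3    2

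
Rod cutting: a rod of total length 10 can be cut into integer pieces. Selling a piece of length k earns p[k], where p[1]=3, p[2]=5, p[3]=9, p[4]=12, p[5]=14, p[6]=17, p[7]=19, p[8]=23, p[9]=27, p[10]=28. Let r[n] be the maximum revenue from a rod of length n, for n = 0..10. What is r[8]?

   n    0    1    2    3    4    5    6    7    8    9   10
r[n]    0    3    6    9   12   15   18   21   24   27   30

24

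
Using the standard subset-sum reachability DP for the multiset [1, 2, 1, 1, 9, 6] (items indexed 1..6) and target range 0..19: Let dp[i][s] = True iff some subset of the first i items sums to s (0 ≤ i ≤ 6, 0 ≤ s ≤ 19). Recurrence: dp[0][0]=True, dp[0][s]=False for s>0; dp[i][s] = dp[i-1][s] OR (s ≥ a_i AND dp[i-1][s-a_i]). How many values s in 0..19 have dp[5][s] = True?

12

i\s   0   1   2   3   4   5   6   7   8   9  10  11  12  13  14  15  16  17  18  19
  0   T   F   F   F   F   F   F   F   F   F   F   F   F   F   F   F   F   F   F   F
  1   T   T   F   F   F   F   F   F   F   F   F   F   F   F   F   F   F   F   F   F
  2   T   T   T   T   F   F   F   F   F   F   F   F   F   F   F   F   F   F   F   F
  3   T   T   T   T   T   F   F   F   F   F   F   F   F   F   F   F   F   F   F   F
  4   T   T   T   T   T   T   F   F   F   F   F   F   F   F   F   F   F   F   F   F
  5   T   T   T   T   T   T   F   F   F   T   T   T   T   T   T   F   F   F   F   F
  6   T   T   T   T   T   T   T   T   T   T   T   T   T   T   T   T   T   T   T   T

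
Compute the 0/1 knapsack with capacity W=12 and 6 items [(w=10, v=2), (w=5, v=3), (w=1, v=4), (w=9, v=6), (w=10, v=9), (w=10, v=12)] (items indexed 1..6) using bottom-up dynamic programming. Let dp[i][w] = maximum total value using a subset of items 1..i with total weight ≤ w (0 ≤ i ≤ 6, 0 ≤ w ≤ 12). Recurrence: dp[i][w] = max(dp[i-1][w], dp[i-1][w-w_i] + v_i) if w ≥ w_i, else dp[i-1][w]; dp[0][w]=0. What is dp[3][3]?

4

i\w   0   1   2   3   4   5   6   7   8   9  10  11  12
  0   0   0   0   0   0   0   0   0   0   0   0   0   0
  1   0   0   0   0   0   0   0   0   0   0   2   2   2
  2   0   0   0   0   0   3   3   3   3   3   3   3   3
  3   0   4   4   4   4   4   7   7   7   7   7   7   7
  4   0   4   4   4   4   4   7   7   7   7  10  10  10
  5   0   4   4   4   4   4   7   7   7   7  10  13  13
  6   0   4   4   4   4   4   7   7   7   7  12  16  16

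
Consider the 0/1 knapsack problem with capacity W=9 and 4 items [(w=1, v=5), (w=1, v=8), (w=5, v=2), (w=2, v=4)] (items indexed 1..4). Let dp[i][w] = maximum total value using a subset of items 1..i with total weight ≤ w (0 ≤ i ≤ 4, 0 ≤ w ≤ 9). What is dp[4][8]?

i\w   0   1   2   3   4   5   6   7   8   9
  0   0   0   0   0   0   0   0   0   0   0
  1   0   5   5   5   5   5   5   5   5   5
  2   0   8  13  13  13  13  13  13  13  13
  3   0   8  13  13  13  13  13  15  15  15
  4   0   8  13  13  17  17  17  17  17  19

17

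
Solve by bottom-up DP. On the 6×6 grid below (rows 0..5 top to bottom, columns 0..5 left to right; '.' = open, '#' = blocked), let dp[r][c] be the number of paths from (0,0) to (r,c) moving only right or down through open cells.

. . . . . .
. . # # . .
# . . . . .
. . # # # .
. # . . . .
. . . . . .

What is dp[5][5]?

5

r\c   0   1   2   3   4   5
  0   1   1   1   1   1   1
  1   1   2   0   0   1   2
  2   0   2   2   2   3   5
  3   0   2   0   0   0   5
  4   0   0   0   0   0   5
  5   0   0   0   0   0   5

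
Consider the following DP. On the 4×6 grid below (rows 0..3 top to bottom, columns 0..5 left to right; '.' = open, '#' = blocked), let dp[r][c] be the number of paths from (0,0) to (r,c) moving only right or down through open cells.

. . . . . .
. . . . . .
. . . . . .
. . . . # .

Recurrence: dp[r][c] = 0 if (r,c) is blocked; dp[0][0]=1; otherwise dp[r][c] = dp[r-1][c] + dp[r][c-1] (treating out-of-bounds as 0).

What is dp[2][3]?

r\c   0   1   2   3   4   5
  0   1   1   1   1   1   1
  1   1   2   3   4   5   6
  2   1   3   6  10  15  21
  3   1   4  10  20   0  21

10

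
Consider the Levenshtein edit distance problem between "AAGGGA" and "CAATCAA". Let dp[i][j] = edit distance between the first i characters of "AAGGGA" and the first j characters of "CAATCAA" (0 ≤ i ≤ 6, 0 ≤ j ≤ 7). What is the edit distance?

4

   ''  C  A  A  T  C  A  A
''  0  1  2  3  4  5  6  7
 A  1  1  1  2  3  4  5  6
 A  2  2  1  1  2  3  4  5
 G  3  3  2  2  2  3  4  5
 G  4  4  3  3  3  3  4  5
 G  5  5  4  4  4  4  4  5
 A  6  6  5  4  5  5  4  4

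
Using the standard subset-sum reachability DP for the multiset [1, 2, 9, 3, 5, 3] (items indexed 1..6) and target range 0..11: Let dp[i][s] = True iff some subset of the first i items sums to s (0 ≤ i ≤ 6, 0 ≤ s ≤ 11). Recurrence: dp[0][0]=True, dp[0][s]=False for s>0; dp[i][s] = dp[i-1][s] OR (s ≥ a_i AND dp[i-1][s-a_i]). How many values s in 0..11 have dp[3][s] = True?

i\s   0   1   2   3   4   5   6   7   8   9  10  11
  0   T   F   F   F   F   F   F   F   F   F   F   F
  1   T   T   F   F   F   F   F   F   F   F   F   F
  2   T   T   T   T   F   F   F   F   F   F   F   F
  3   T   T   T   T   F   F   F   F   F   T   T   T
  4   T   T   T   T   T   T   T   F   F   T   T   T
  5   T   T   T   T   T   T   T   T   T   T   T   T
  6   T   T   T   T   T   T   T   T   T   T   T   T

7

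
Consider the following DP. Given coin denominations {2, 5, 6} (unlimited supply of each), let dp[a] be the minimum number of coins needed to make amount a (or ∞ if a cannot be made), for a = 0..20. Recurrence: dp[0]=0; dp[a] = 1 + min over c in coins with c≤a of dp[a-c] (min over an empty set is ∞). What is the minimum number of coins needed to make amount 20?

4

 a  0  1  2  3  4  5  6  7  8  9 10 11 12 13 14 15 16 17 18 19 20
dp  0  -  1  -  2  1  1  2  2  3  2  2  2  3  3  3  3  3  3  4  4
(- denotes ∞ / unreachable)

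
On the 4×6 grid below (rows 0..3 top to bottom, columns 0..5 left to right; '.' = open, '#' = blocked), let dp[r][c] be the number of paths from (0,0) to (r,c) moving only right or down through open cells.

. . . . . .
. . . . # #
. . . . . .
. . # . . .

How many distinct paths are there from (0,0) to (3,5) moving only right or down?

30

r\c   0   1   2   3   4   5
  0   1   1   1   1   1   1
  1   1   2   3   4   0   0
  2   1   3   6  10  10  10
  3   1   4   0  10  20  30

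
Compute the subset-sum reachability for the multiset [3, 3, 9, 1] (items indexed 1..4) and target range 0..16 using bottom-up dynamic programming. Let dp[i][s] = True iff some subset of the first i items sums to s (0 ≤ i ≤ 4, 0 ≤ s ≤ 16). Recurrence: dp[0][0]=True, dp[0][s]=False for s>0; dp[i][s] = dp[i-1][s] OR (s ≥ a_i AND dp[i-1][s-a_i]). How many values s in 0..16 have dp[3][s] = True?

6

i\s   0   1   2   3   4   5   6   7   8   9  10  11  12  13  14  15  16
  0   T   F   F   F   F   F   F   F   F   F   F   F   F   F   F   F   F
  1   T   F   F   T   F   F   F   F   F   F   F   F   F   F   F   F   F
  2   T   F   F   T   F   F   T   F   F   F   F   F   F   F   F   F   F
  3   T   F   F   T   F   F   T   F   F   T   F   F   T   F   F   T   F
  4   T   T   F   T   T   F   T   T   F   T   T   F   T   T   F   T   T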